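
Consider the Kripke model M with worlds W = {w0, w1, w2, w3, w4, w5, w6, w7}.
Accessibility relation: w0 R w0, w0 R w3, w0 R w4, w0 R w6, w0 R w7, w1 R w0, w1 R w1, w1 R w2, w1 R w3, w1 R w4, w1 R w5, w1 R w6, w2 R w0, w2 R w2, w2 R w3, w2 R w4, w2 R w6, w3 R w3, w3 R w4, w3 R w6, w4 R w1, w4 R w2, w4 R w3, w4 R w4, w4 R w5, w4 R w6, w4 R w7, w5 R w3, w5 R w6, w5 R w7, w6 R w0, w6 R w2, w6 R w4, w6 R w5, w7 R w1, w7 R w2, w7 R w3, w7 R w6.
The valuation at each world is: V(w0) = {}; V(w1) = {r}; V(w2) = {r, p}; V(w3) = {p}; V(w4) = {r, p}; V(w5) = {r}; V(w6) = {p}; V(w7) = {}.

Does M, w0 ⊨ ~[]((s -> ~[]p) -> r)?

Recall that []ψ holds at a world iff ψ holds at every accessible world, and <>ψ holds iff ψ holds at some accessible world.
At w0: []((s -> ~[]p) -> r) is false, so ~[]((s -> ~[]p) -> r) is true.
  At w0: []((s -> ~[]p) -> r) requires (s -> ~[]p) -> r at every successor {w0, w3, w4, w6, w7}.
    (s -> ~[]p) -> r fails at w0, so []((s -> ~[]p) -> r) is false at w0.
      At w0: s -> ~[]p is true, r is false, so (s -> ~[]p) -> r is false.

Yes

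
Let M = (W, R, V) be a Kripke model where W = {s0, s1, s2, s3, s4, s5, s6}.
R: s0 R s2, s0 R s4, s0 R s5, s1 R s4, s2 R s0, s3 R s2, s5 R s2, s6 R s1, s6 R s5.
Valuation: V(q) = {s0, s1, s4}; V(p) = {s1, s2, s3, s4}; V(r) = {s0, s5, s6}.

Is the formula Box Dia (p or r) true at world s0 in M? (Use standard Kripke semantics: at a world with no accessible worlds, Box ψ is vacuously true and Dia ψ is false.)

No

At s0: Box Dia (p or r) requires Dia (p or r) at every successor {s2, s4, s5}.
  Dia (p or r) fails at s4, so Box Dia (p or r) is false at s0.
    At s4: no accessible worlds, so Dia (p or r) is false.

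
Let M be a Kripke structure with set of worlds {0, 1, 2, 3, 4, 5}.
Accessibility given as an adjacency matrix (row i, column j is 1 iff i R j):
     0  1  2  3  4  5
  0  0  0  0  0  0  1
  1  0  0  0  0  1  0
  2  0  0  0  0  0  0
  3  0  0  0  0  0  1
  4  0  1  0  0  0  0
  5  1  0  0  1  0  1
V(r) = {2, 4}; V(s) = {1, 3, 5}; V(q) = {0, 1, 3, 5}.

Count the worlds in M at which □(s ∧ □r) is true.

2

Let φ = □(s ∧ □r). Evaluate φ at each world:
  0 (successors {5}): φ is false.
  1 (successors {4}): φ is false.
  2 (successors ∅): φ is true.
  3 (successors {5}): φ is false.
  4 (successors {1}): φ is true.
  5 (successors {0, 3, 5}): φ is false.
For instance, at 1:
  At 1: □(s ∧ □r) requires s ∧ □r at every successor {4}.
    s ∧ □r fails at 4, so □(s ∧ □r) is false at 1.
      At 4: s is false, □r is false, so s ∧ □r is false.
Satisfying worlds: {2, 4}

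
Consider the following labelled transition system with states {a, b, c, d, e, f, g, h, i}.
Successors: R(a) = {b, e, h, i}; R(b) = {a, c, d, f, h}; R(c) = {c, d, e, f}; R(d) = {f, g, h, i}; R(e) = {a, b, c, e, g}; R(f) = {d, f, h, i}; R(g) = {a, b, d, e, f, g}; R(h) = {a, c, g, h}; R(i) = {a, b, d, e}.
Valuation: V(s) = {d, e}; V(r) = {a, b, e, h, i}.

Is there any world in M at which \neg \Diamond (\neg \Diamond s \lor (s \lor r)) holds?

Let φ = \neg \Diamond (\neg \Diamond s \lor (s \lor r)). Evaluate φ at each world:
  a (successors {b, e, h, i}): φ is false.
  b (successors {a, c, d, f, h}): φ is false.
  c (successors {c, d, e, f}): φ is false.
  d (successors {f, g, h, i}): φ is false.
  e (successors {a, b, c, e, g}): φ is false.
  f (successors {d, f, h, i}): φ is false.
  g (successors {a, b, d, e, f, g}): φ is false.
  h (successors {a, c, g, h}): φ is false.
  i (successors {a, b, d, e}): φ is false.
For instance, at b:
  At b: \Diamond (\neg \Diamond s \lor (s \lor r)) is true, so \neg \Diamond (\neg \Diamond s \lor (s \lor r)) is false.
    At b: \Diamond (\neg \Diamond s \lor (s \lor r)) requires \neg \Diamond s \lor (s \lor r) at some successor in {a, c, d, f, h}.
      \neg \Diamond s \lor (s \lor r) holds at a, so \Diamond (\neg \Diamond s \lor (s \lor r)) is true at b.

No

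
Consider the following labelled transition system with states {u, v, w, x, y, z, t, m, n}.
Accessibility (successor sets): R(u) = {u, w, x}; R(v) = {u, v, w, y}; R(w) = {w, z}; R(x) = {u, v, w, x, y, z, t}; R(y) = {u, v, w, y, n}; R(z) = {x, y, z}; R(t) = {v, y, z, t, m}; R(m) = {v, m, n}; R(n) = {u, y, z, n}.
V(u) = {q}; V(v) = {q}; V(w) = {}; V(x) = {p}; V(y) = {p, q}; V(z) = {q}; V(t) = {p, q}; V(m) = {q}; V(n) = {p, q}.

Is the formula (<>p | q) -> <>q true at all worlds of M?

Yes

Let φ = (<>p | q) -> <>q. Evaluate φ at each world:
  u (successors {u, w, x}): φ is true.
  v (successors {u, v, w, y}): φ is true.
  w (successors {w, z}): φ is true.
  x (successors {u, v, w, x, y, z, t}): φ is true.
  y (successors {u, v, w, y, n}): φ is true.
  z (successors {x, y, z}): φ is true.
  t (successors {v, y, z, t, m}): φ is true.
  m (successors {v, m, n}): φ is true.
  n (successors {u, y, z, n}): φ is true.
For instance, at n:
  At n: <>p | q is true, <>q is true, so (<>p | q) -> <>q is true.
    At n: <>p is true, q is true, so <>p | q is true.
      At n: <>p requires p at some successor in {u, y, z, n}.
        p holds at y, so <>p is true at n.
    At n: <>q requires q at some successor in {u, y, z, n}.
      q holds at u, so <>q is true at n.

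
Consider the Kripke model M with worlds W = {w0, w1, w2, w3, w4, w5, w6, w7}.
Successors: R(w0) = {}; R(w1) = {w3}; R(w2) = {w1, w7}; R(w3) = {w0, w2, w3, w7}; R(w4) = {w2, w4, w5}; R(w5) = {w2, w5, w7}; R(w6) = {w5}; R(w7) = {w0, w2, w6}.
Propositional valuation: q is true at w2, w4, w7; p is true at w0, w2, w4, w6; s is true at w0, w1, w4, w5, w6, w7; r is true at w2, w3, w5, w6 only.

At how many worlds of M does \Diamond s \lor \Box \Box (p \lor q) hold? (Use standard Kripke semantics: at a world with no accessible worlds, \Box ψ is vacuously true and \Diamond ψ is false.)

7

Recall that \Box ψ holds at a world iff ψ holds at every accessible world, and \Diamond ψ holds iff ψ holds at some accessible world.
Let φ = \Diamond s \lor \Box \Box (p \lor q). Evaluate φ at each world:
  w0 (successors ∅): φ is true.
  w1 (successors {w3}): φ is false.
  w2 (successors {w1, w7}): φ is true.
  w3 (successors {w0, w2, w3, w7}): φ is true.
  w4 (successors {w2, w4, w5}): φ is true.
  w5 (successors {w2, w5, w7}): φ is true.
  w6 (successors {w5}): φ is true.
  w7 (successors {w0, w2, w6}): φ is true.
For instance, at w5:
  At w5: \Diamond s is true, \Box \Box (p \lor q) is false, so \Diamond s \lor \Box \Box (p \lor q) is true.
    At w5: \Diamond s requires s at some successor in {w2, w5, w7}.
      s holds at w5, so \Diamond s is true at w5.
    At w5: \Box \Box (p \lor q) requires \Box (p \lor q) at every successor {w2, w5, w7}.
      \Box (p \lor q) fails at w2, so \Box \Box (p \lor q) is false at w5.
Satisfying worlds: {w0, w2, w3, w4, w5, w6, w7}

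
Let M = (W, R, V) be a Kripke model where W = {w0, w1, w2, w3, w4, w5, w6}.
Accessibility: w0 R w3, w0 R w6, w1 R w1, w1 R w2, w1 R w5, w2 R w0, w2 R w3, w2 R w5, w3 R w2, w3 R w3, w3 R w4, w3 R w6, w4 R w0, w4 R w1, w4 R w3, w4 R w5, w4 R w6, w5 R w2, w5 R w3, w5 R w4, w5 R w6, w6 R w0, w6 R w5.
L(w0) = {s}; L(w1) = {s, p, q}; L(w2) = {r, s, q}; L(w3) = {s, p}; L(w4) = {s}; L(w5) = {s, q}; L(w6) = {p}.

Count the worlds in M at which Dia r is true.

3

Let φ = Dia r. Evaluate φ at each world:
  w0 (successors {w3, w6}): φ is false.
  w1 (successors {w1, w2, w5}): φ is true.
  w2 (successors {w0, w3, w5}): φ is false.
  w3 (successors {w2, w3, w4, w6}): φ is true.
  w4 (successors {w0, w1, w3, w5, w6}): φ is false.
  w5 (successors {w2, w3, w4, w6}): φ is true.
  w6 (successors {w0, w5}): φ is false.
For instance, at w5:
  At w5: Dia r requires r at some successor in {w2, w3, w4, w6}.
    r holds at w2, so Dia r is true at w5.
Satisfying worlds: {w1, w3, w5}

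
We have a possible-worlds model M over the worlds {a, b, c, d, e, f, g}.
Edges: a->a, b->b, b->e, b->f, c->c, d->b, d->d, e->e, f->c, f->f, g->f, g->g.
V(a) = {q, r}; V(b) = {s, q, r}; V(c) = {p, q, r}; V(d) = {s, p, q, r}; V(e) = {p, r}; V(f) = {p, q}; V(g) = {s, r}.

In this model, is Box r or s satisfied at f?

No

Recall that Box ψ holds at a world iff ψ holds at every accessible world, and Dia ψ holds iff ψ holds at some accessible world.
At f: Box r is false, s is false, so Box r or s is false.
  At f: Box r requires r at every successor {c, f}.
    r fails at f, so Box r is false at f.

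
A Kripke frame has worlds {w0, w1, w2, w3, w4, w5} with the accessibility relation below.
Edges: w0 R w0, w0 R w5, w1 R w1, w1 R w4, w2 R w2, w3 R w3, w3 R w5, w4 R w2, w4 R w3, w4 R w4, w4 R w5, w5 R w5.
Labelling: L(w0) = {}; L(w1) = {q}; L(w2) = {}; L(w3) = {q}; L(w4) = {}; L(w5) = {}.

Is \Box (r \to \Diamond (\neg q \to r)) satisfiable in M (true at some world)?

Recall that \Box ψ holds at a world iff ψ holds at every accessible world, and \Diamond ψ holds iff ψ holds at some accessible world.
Let φ = \Box (r \to \Diamond (\neg q \to r)). Evaluate φ at each world:
  w0 (successors {w0, w5}): φ is true.
  w1 (successors {w1, w4}): φ is true.
  w2 (successors {w2}): φ is true.
  w3 (successors {w3, w5}): φ is true.
  w4 (successors {w2, w3, w4, w5}): φ is true.
  w5 (successors {w5}): φ is true.
Detail at w0 (witness):
  At w0: \Box (r \to \Diamond (\neg q \to r)) requires r \to \Diamond (\neg q \to r) at every successor {w0, w5}.
      At w0: r is false, \Diamond (\neg q \to r) is false, so r \to \Diamond (\neg q \to r) is true.
      At w5: r is false, \Diamond (\neg q \to r) is false, so r \to \Diamond (\neg q \to r) is true.
  So \Box (r \to \Diamond (\neg q \to r)) is true at w0.

Yes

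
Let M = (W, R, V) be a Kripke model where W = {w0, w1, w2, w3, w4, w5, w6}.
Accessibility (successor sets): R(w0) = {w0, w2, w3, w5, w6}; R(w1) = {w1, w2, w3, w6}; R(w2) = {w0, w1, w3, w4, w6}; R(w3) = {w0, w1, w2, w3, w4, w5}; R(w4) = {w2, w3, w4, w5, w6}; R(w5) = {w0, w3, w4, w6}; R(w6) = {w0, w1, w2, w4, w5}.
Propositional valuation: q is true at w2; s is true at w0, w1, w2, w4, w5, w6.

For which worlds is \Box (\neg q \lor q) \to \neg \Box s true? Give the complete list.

Let φ = \Box (\neg q \lor q) \to \neg \Box s. Evaluate φ at each world:
  w0 (successors {w0, w2, w3, w5, w6}): φ is true.
  w1 (successors {w1, w2, w3, w6}): φ is true.
  w2 (successors {w0, w1, w3, w4, w6}): φ is true.
  w3 (successors {w0, w1, w2, w3, w4, w5}): φ is true.
  w4 (successors {w2, w3, w4, w5, w6}): φ is true.
  w5 (successors {w0, w3, w4, w6}): φ is true.
  w6 (successors {w0, w1, w2, w4, w5}): φ is false.
For instance, at w2:
  At w2: \Box (\neg q \lor q) is true, \neg \Box s is true, so \Box (\neg q \lor q) \to \neg \Box s is true.
    At w2: \Box (\neg q \lor q) requires \neg q \lor q at every successor {w0, w1, w3, w4, w6}.
      At w0: \neg q \lor q is true.
      At w1: \neg q \lor q is true.
      At w3: \neg q \lor q is true.
      At w4: \neg q \lor q is true.
      At w6: \neg q \lor q is true.
    So \Box (\neg q \lor q) is true at w2.
    At w2: \Box s is false, so \neg \Box s is true.
      At w2: \Box s requires s at every successor {w0, w1, w3, w4, w6}.
        s fails at w3, so \Box s is false at w2.
Satisfying worlds: {w0, w1, w2, w3, w4, w5}

w0, w1, w2, w3, w4, w5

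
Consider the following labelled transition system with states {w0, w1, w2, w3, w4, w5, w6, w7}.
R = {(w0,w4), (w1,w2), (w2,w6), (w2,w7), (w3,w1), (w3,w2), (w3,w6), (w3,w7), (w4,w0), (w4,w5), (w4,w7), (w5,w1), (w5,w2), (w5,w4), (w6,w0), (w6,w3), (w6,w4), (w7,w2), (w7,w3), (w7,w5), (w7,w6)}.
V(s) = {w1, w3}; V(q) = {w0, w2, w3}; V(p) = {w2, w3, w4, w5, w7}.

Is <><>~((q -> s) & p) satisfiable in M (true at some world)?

Let φ = <><>~((q -> s) & p). Evaluate φ at each world:
  w0 (successors {w4}): φ is true.
  w1 (successors {w2}): φ is true.
  w2 (successors {w6, w7}): φ is true.
  w3 (successors {w1, w2, w6, w7}): φ is true.
  w4 (successors {w0, w5, w7}): φ is true.
  w5 (successors {w1, w2, w4}): φ is true.
  w6 (successors {w0, w3, w4}): φ is true.
  w7 (successors {w2, w3, w5, w6}): φ is true.
Detail at w0 (witness):
  At w0: <><>~((q -> s) & p) requires <>~((q -> s) & p) at some successor in {w4}.
    <>~((q -> s) & p) holds at w4, so <><>~((q -> s) & p) is true at w0.
      At w4: <>~((q -> s) & p) requires ~((q -> s) & p) at some successor in {w0, w5, w7}.
        ~((q -> s) & p) holds at w0, so <>~((q -> s) & p) is true at w4.

Yes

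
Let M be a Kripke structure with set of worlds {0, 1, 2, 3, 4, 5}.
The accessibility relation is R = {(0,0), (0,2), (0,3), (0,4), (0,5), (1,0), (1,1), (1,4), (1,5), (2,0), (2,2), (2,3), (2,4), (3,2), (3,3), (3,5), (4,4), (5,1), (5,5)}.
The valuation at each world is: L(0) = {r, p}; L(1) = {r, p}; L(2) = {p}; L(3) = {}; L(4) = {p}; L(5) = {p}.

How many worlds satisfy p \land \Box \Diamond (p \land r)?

1

Let φ = p \land \Box \Diamond (p \land r). Evaluate φ at each world:
  0 (successors {0, 2, 3, 4, 5}): φ is false.
  1 (successors {0, 1, 4, 5}): φ is false.
  2 (successors {0, 2, 3, 4}): φ is false.
  3 (successors {2, 3, 5}): φ is false.
  4 (successors {4}): φ is false.
  5 (successors {1, 5}): φ is true.
For instance, at 5:
  At 5: p is true, \Box \Diamond (p \land r) is true, so p \land \Box \Diamond (p \land r) is true.
    At 5: \Box \Diamond (p \land r) requires \Diamond (p \land r) at every successor {1, 5}.
      At 1: \Diamond (p \land r) is true.
      At 5: \Diamond (p \land r) is true.
    So \Box \Diamond (p \land r) is true at 5.
Satisfying worlds: {5}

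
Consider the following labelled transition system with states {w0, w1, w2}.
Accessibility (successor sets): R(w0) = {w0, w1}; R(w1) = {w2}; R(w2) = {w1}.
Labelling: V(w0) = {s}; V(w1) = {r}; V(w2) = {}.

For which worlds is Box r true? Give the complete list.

Let φ = Box r. Evaluate φ at each world:
  w0 (successors {w0, w1}): φ is false.
  w1 (successors {w2}): φ is false.
  w2 (successors {w1}): φ is true.
For instance, at w0:
  At w0: Box r requires r at every successor {w0, w1}.
    r fails at w0, so Box r is false at w0.
Satisfying worlds: {w2}

w2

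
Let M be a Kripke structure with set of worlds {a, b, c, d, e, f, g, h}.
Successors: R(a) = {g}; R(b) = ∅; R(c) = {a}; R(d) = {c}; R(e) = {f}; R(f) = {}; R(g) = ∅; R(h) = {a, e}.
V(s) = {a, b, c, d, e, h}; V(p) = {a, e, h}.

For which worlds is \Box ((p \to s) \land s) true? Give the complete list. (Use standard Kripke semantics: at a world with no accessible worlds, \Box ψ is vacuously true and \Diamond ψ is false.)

Recall that \Box ψ holds at a world iff ψ holds at every accessible world, and \Diamond ψ holds iff ψ holds at some accessible world.
Let φ = \Box ((p \to s) \land s). Evaluate φ at each world:
  a (successors {g}): φ is false.
  b (successors ∅): φ is true.
  c (successors {a}): φ is true.
  d (successors {c}): φ is true.
  e (successors {f}): φ is false.
  f (successors ∅): φ is true.
  g (successors ∅): φ is true.
  h (successors {a, e}): φ is true.
For instance, at e:
  At e: \Box ((p \to s) \land s) requires (p \to s) \land s at every successor {f}.
    (p \to s) \land s fails at f, so \Box ((p \to s) \land s) is false at e.
Satisfying worlds: {b, c, d, f, g, h}

b, c, d, f, g, h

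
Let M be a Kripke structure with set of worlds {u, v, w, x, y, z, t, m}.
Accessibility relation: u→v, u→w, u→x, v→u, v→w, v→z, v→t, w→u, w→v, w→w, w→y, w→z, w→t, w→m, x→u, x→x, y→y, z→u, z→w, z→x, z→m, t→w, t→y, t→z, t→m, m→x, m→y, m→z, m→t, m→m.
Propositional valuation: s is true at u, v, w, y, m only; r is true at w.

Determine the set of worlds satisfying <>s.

u, v, w, x, y, z, t, m

Let φ = <>s. Evaluate φ at each world:
  u (successors {v, w, x}): φ is true.
  v (successors {u, w, z, t}): φ is true.
  w (successors {u, v, w, y, z, t, m}): φ is true.
  x (successors {u, x}): φ is true.
  y (successors {y}): φ is true.
  z (successors {u, w, x, m}): φ is true.
  t (successors {w, y, z, m}): φ is true.
  m (successors {x, y, z, t, m}): φ is true.
For instance, at v:
  At v: <>s requires s at some successor in {u, w, z, t}.
    s holds at u, so <>s is true at v.
Satisfying worlds: {u, v, w, x, y, z, t, m}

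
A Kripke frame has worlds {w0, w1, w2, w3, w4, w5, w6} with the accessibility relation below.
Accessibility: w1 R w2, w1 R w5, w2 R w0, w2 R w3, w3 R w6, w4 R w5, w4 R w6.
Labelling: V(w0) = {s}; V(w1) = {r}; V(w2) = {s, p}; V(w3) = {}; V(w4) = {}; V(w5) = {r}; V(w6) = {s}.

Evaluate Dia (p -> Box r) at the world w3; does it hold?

Yes

At w3: Dia (p -> Box r) requires p -> Box r at some successor in {w6}.
  p -> Box r holds at w6, so Dia (p -> Box r) is true at w3.
    At w6: p is false, Box r is true, so p -> Box r is true.
      At w6: no accessible worlds, so Box r holds vacuously.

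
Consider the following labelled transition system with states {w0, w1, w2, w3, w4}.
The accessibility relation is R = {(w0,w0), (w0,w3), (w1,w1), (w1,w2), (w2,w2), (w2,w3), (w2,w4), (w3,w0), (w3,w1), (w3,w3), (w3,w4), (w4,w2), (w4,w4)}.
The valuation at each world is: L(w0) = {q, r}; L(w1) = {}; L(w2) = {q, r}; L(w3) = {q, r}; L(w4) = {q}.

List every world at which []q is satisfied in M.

Let φ = []q. Evaluate φ at each world:
  w0 (successors {w0, w3}): φ is true.
  w1 (successors {w1, w2}): φ is false.
  w2 (successors {w2, w3, w4}): φ is true.
  w3 (successors {w0, w1, w3, w4}): φ is false.
  w4 (successors {w2, w4}): φ is true.
For instance, at w2:
  At w2: []q requires q at every successor {w2, w3, w4}.
    At w2: q is true.
    At w3: q is true.
    At w4: q is true.
  So []q is true at w2.
Satisfying worlds: {w0, w2, w4}

w0, w2, w4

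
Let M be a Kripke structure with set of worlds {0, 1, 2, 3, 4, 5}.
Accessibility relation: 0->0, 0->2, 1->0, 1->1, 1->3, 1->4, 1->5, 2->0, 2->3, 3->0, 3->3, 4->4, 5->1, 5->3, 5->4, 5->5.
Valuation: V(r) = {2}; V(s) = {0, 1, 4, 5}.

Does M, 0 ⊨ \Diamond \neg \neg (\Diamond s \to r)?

At 0: \Diamond \neg \neg (\Diamond s \to r) requires \neg \neg (\Diamond s \to r) at some successor in {0, 2}.
  \neg \neg (\Diamond s \to r) holds at 2, so \Diamond \neg \neg (\Diamond s \to r) is true at 0.
    At 2: \neg (\Diamond s \to r) is false, so \neg \neg (\Diamond s \to r) is true.
      At 2: \Diamond s \to r is true, so \neg (\Diamond s \to r) is false.

Yes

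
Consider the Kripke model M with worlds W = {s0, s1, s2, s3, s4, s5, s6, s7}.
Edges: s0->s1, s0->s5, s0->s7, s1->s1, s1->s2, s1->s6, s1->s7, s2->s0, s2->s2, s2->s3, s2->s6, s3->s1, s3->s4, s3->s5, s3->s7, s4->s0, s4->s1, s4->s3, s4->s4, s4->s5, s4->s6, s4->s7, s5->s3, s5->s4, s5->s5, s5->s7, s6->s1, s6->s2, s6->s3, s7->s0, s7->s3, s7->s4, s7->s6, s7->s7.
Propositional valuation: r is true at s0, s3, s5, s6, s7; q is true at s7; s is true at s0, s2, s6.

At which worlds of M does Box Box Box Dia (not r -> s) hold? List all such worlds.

Let φ = Box Box Box Dia (not r -> s). Evaluate φ at each world:
  s0 (successors {s1, s5, s7}): φ is true.
  s1 (successors {s1, s2, s6, s7}): φ is true.
  s2 (successors {s0, s2, s3, s6}): φ is true.
  s3 (successors {s1, s4, s5, s7}): φ is true.
  s4 (successors {s0, s1, s3, s4, s5, s6, s7}): φ is true.
  s5 (successors {s3, s4, s5, s7}): φ is true.
  s6 (successors {s1, s2, s3}): φ is true.
  s7 (successors {s0, s3, s4, s6, s7}): φ is true.
For instance, at s3:
  At s3: Box Box Box Dia (not r -> s) requires Box Box Dia (not r -> s) at every successor {s1, s4, s5, s7}.
    At s1: Box Box Dia (not r -> s) is true.
    At s4: Box Box Dia (not r -> s) is true.
    At s5: Box Box Dia (not r -> s) is true.
    At s7: Box Box Dia (not r -> s) is true.
  So Box Box Box Dia (not r -> s) is true at s3.
Satisfying worlds: {s0, s1, s2, s3, s4, s5, s6, s7}

s0, s1, s2, s3, s4, s5, s6, s7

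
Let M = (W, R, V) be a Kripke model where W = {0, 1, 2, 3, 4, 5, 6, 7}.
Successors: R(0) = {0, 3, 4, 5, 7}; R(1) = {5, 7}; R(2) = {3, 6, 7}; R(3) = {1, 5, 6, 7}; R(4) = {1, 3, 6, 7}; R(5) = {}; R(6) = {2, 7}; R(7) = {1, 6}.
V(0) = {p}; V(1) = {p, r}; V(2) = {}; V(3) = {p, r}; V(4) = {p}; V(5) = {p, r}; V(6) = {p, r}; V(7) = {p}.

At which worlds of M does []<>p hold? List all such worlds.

Let φ = []<>p. Evaluate φ at each world:
  0 (successors {0, 3, 4, 5, 7}): φ is false.
  1 (successors {5, 7}): φ is false.
  2 (successors {3, 6, 7}): φ is true.
  3 (successors {1, 5, 6, 7}): φ is false.
  4 (successors {1, 3, 6, 7}): φ is true.
  5 (successors ∅): φ is true.
  6 (successors {2, 7}): φ is true.
  7 (successors {1, 6}): φ is true.
For instance, at 0:
  At 0: []<>p requires <>p at every successor {0, 3, 4, 5, 7}.
    <>p fails at 5, so []<>p is false at 0.
      At 5: no accessible worlds, so <>p is false.
Satisfying worlds: {2, 4, 5, 6, 7}

2, 4, 5, 6, 7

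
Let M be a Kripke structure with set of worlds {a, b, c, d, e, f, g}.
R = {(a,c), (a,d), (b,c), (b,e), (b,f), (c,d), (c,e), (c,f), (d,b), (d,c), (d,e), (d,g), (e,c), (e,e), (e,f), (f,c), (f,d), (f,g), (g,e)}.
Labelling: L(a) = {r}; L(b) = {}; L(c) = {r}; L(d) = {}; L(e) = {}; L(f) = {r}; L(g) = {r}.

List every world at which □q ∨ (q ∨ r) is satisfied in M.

a, c, f, g

Recall that □ψ holds at a world iff ψ holds at every accessible world, and ◇ψ holds iff ψ holds at some accessible world.
Let φ = □q ∨ (q ∨ r). Evaluate φ at each world:
  a (successors {c, d}): φ is true.
  b (successors {c, e, f}): φ is false.
  c (successors {d, e, f}): φ is true.
  d (successors {b, c, e, g}): φ is false.
  e (successors {c, e, f}): φ is false.
  f (successors {c, d, g}): φ is true.
  g (successors {e}): φ is true.
For instance, at d:
  At d: □q is false, q ∨ r is false, so □q ∨ (q ∨ r) is false.
    At d: □q requires q at every successor {b, c, e, g}.
      q fails at b, so □q is false at d.
Satisfying worlds: {a, c, f, g}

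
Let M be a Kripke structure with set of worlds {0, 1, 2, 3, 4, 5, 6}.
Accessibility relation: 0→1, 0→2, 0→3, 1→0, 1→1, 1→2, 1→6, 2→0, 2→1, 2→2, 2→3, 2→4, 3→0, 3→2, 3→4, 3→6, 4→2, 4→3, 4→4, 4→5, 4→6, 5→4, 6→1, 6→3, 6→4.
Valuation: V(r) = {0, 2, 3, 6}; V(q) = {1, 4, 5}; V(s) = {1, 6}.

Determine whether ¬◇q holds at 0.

No

Recall that ◇ψ holds at a world iff ψ holds at some accessible world.
At 0: ◇q is true, so ¬◇q is false.
  At 0: ◇q requires q at some successor in {1, 2, 3}.
    q holds at 1, so ◇q is true at 0.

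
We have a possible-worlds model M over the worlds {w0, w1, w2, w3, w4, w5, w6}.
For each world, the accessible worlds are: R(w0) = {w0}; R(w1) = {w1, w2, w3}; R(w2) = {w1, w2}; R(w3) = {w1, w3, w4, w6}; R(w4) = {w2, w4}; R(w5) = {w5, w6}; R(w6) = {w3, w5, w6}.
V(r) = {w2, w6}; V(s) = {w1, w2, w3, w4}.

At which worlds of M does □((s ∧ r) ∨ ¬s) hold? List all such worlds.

w0, w5

Recall that □ψ holds at a world iff ψ holds at every accessible world, and ◇ψ holds iff ψ holds at some accessible world.
Let φ = □((s ∧ r) ∨ ¬s). Evaluate φ at each world:
  w0 (successors {w0}): φ is true.
  w1 (successors {w1, w2, w3}): φ is false.
  w2 (successors {w1, w2}): φ is false.
  w3 (successors {w1, w3, w4, w6}): φ is false.
  w4 (successors {w2, w4}): φ is false.
  w5 (successors {w5, w6}): φ is true.
  w6 (successors {w3, w5, w6}): φ is false.
For instance, at w0:
  At w0: □((s ∧ r) ∨ ¬s) requires (s ∧ r) ∨ ¬s at every successor {w0}.
    At w0: (s ∧ r) ∨ ¬s is true.
  So □((s ∧ r) ∨ ¬s) is true at w0.
Satisfying worlds: {w0, w5}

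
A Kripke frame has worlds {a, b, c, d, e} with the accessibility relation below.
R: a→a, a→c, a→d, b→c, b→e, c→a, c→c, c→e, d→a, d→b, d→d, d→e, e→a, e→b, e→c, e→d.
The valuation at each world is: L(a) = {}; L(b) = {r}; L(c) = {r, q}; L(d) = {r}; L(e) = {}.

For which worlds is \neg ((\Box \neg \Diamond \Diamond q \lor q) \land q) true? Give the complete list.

a, b, d, e

Let φ = \neg ((\Box \neg \Diamond \Diamond q \lor q) \land q). Evaluate φ at each world:
  a (successors {a, c, d}): φ is true.
  b (successors {c, e}): φ is true.
  c (successors {a, c, e}): φ is false.
  d (successors {a, b, d, e}): φ is true.
  e (successors {a, b, c, d}): φ is true.
For instance, at c:
  At c: (\Box \neg \Diamond \Diamond q \lor q) \land q is true, so \neg ((\Box \neg \Diamond \Diamond q \lor q) \land q) is false.
    At c: \Box \neg \Diamond \Diamond q \lor q is true, q is true, so (\Box \neg \Diamond \Diamond q \lor q) \land q is true.
      At c: \Box \neg \Diamond \Diamond q is false, q is true, so \Box \neg \Diamond \Diamond q \lor q is true.
Satisfying worlds: {a, b, d, e}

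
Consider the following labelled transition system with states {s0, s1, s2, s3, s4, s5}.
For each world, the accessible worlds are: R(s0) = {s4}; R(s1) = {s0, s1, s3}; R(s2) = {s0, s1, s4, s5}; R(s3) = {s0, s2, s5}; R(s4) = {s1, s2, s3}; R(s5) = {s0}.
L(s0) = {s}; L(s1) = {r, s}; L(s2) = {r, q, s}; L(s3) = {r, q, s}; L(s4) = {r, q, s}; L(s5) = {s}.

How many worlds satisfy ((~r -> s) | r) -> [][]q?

Let φ = ((~r -> s) | r) -> [][]q. Evaluate φ at each world:
  s0 (successors {s4}): φ is false.
  s1 (successors {s0, s1, s3}): φ is false.
  s2 (successors {s0, s1, s4, s5}): φ is false.
  s3 (successors {s0, s2, s5}): φ is false.
  s4 (successors {s1, s2, s3}): φ is false.
  s5 (successors {s0}): φ is true.
For instance, at s2:
  At s2: (~r -> s) | r is true, [][]q is false, so ((~r -> s) | r) -> [][]q is false.
    At s2: [][]q requires []q at every successor {s0, s1, s4, s5}.
      []q fails at s1, so [][]q is false at s2.
Satisfying worlds: {s5}

1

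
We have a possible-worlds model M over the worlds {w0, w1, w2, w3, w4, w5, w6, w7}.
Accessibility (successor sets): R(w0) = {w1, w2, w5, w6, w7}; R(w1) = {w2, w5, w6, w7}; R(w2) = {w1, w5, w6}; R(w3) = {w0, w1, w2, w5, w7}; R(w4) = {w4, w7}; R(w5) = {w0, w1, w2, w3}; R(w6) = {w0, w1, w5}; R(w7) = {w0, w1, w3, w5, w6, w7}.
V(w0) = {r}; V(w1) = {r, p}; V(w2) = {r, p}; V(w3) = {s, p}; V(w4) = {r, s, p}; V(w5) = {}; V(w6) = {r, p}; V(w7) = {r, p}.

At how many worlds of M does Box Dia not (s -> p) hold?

0

Let φ = Box Dia not (s -> p). Evaluate φ at each world:
  w0 (successors {w1, w2, w5, w6, w7}): φ is false.
  w1 (successors {w2, w5, w6, w7}): φ is false.
  w2 (successors {w1, w5, w6}): φ is false.
  w3 (successors {w0, w1, w2, w5, w7}): φ is false.
  w4 (successors {w4, w7}): φ is false.
  w5 (successors {w0, w1, w2, w3}): φ is false.
  w6 (successors {w0, w1, w5}): φ is false.
  w7 (successors {w0, w1, w3, w5, w6, w7}): φ is false.
For instance, at w7:
  At w7: Box Dia not (s -> p) requires Dia not (s -> p) at every successor {w0, w1, w3, w5, w6, w7}.
    Dia not (s -> p) fails at w0, so Box Dia not (s -> p) is false at w7.
      At w0: Dia not (s -> p) requires not (s -> p) at some successor in {w1, w2, w5, w6, w7}.
        At w1: not (s -> p) is false.
        At w2: not (s -> p) is false.
        At w5: not (s -> p) is false.
        At w6: not (s -> p) is false.
        At w7: not (s -> p) is false.
      So Dia not (s -> p) is false at w0.
Satisfying worlds: none.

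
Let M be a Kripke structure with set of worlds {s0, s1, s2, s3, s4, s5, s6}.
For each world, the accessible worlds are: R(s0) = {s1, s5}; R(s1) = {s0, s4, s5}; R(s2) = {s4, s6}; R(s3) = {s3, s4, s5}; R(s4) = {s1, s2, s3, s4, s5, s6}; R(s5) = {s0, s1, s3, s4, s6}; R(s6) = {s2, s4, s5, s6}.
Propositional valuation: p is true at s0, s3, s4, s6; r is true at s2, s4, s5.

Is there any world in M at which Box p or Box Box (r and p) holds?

Recall that Box ψ holds at a world iff ψ holds at every accessible world, and Dia ψ holds iff ψ holds at some accessible world.
Let φ = Box p or Box Box (r and p). Evaluate φ at each world:
  s0 (successors {s1, s5}): φ is false.
  s1 (successors {s0, s4, s5}): φ is false.
  s2 (successors {s4, s6}): φ is true.
  s3 (successors {s3, s4, s5}): φ is false.
  s4 (successors {s1, s2, s3, s4, s5, s6}): φ is false.
  s5 (successors {s0, s1, s3, s4, s6}): φ is false.
  s6 (successors {s2, s4, s5, s6}): φ is false.
Detail at s2 (witness):
  At s2: Box p is true, Box Box (r and p) is false, so Box p or Box Box (r and p) is true.
    At s2: Box p requires p at every successor {s4, s6}.
      At s4: p is true.
      At s6: p is true.
    So Box p is true at s2.
    At s2: Box Box (r and p) requires Box (r and p) at every successor {s4, s6}.
      Box (r and p) fails at s4, so Box Box (r and p) is false at s2.

Yes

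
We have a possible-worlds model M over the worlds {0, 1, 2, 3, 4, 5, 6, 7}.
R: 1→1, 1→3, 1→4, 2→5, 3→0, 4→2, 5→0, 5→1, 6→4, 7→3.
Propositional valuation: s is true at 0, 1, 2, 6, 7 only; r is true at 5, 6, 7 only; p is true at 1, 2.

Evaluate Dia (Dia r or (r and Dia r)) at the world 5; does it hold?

At 5: Dia (Dia r or (r and Dia r)) requires Dia r or (r and Dia r) at some successor in {0, 1}.
  At 0: Dia r or (r and Dia r) is false.
  At 1: Dia r or (r and Dia r) is false.
So Dia (Dia r or (r and Dia r)) is false at 5.

No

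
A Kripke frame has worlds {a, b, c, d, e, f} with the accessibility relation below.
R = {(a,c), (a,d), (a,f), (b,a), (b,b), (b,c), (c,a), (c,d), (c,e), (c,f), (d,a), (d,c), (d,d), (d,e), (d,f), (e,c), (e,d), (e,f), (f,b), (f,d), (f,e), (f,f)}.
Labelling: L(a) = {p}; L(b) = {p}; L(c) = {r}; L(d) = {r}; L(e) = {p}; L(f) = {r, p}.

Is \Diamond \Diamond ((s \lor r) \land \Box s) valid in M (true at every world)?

No

Let φ = \Diamond \Diamond ((s \lor r) \land \Box s). Evaluate φ at each world:
  a (successors {c, d, f}): φ is false.
  b (successors {a, b, c}): φ is false.
  c (successors {a, d, e, f}): φ is false.
  d (successors {a, c, d, e, f}): φ is false.
  e (successors {c, d, f}): φ is false.
  f (successors {b, d, e, f}): φ is false.
Detail at a (counterexample):
  At a: \Diamond \Diamond ((s \lor r) \land \Box s) requires \Diamond ((s \lor r) \land \Box s) at some successor in {c, d, f}.
    At c: \Diamond ((s \lor r) \land \Box s) is false.
    At d: \Diamond ((s \lor r) \land \Box s) is false.
    At f: \Diamond ((s \lor r) \land \Box s) is false.
  So \Diamond \Diamond ((s \lor r) \land \Box s) is false at a.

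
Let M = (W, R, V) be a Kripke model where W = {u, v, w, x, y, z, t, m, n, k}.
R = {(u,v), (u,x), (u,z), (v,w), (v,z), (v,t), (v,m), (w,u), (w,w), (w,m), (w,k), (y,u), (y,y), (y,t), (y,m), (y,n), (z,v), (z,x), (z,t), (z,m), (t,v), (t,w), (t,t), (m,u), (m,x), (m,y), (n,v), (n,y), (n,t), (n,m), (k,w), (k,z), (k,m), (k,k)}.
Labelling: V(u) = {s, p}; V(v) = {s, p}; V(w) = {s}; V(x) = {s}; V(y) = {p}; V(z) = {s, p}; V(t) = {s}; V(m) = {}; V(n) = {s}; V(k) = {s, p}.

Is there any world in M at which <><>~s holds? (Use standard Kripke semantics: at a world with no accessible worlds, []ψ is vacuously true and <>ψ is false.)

Yes

Recall that <>ψ holds at a world iff ψ holds at some accessible world.
Let φ = <><>~s. Evaluate φ at each world:
  u (successors {v, x, z}): φ is true.
  v (successors {w, z, t, m}): φ is true.
  w (successors {u, w, m, k}): φ is true.
  x (successors ∅): φ is false.
  y (successors {u, y, t, m, n}): φ is true.
  z (successors {v, x, t, m}): φ is true.
  t (successors {v, w, t}): φ is true.
  m (successors {u, x, y}): φ is true.
  n (successors {v, y, t, m}): φ is true.
  k (successors {w, z, m, k}): φ is true.
Detail at u (witness):
  At u: <><>~s requires <>~s at some successor in {v, x, z}.
    <>~s holds at v, so <><>~s is true at u.
      At v: <>~s requires ~s at some successor in {w, z, t, m}.
        ~s holds at m, so <>~s is true at v.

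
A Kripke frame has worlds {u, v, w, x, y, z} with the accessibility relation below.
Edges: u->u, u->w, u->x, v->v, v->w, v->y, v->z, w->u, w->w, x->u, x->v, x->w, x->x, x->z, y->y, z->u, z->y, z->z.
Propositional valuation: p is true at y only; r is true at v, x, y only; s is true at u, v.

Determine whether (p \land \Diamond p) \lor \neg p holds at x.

Recall that \Diamond ψ holds at a world iff ψ holds at some accessible world.
At x: p \land \Diamond p is false, \neg p is true, so (p \land \Diamond p) \lor \neg p is true.
  At x: p is false, \Diamond p is false, so p \land \Diamond p is false.
    At x: \Diamond p requires p at some successor in {u, v, w, x, z}.
      At u: p is false.
      At v: p is false.
      At w: p is false.
      At x: p is false.
      At z: p is false.
    So \Diamond p is false at x.

Yes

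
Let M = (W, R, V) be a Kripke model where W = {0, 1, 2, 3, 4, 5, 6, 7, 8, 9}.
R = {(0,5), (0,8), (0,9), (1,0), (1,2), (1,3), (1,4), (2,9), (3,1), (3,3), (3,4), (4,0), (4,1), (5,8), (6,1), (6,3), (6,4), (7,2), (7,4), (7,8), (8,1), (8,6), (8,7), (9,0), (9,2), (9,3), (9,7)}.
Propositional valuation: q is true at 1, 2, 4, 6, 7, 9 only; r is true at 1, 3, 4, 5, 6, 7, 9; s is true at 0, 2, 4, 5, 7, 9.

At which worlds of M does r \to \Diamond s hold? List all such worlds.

0, 1, 2, 3, 4, 6, 7, 8, 9

Let φ = r \to \Diamond s. Evaluate φ at each world:
  0 (successors {5, 8, 9}): φ is true.
  1 (successors {0, 2, 3, 4}): φ is true.
  2 (successors {9}): φ is true.
  3 (successors {1, 3, 4}): φ is true.
  4 (successors {0, 1}): φ is true.
  5 (successors {8}): φ is false.
  6 (successors {1, 3, 4}): φ is true.
  7 (successors {2, 4, 8}): φ is true.
  8 (successors {1, 6, 7}): φ is true.
  9 (successors {0, 2, 3, 7}): φ is true.
For instance, at 3:
  At 3: r is true, \Diamond s is true, so r \to \Diamond s is true.
    At 3: \Diamond s requires s at some successor in {1, 3, 4}.
      s holds at 4, so \Diamond s is true at 3.
Satisfying worlds: {0, 1, 2, 3, 4, 6, 7, 8, 9}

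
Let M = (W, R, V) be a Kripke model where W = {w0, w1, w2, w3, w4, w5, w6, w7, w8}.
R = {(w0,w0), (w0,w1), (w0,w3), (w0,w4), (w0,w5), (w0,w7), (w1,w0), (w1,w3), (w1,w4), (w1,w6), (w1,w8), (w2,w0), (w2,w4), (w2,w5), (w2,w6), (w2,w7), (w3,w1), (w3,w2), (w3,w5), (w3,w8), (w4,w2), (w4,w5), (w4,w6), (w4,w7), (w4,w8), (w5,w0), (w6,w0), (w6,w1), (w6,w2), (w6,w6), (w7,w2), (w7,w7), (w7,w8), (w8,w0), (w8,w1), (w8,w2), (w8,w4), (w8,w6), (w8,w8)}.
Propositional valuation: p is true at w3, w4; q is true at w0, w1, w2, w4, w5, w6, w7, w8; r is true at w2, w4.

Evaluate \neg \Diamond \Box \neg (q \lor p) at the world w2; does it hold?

Yes

At w2: \Diamond \Box \neg (q \lor p) is false, so \neg \Diamond \Box \neg (q \lor p) is true.
  At w2: \Diamond \Box \neg (q \lor p) requires \Box \neg (q \lor p) at some successor in {w0, w4, w5, w6, w7}.
    At w0: \Box \neg (q \lor p) is false.
    At w4: \Box \neg (q \lor p) is false.
    At w5: \Box \neg (q \lor p) is false.
    At w6: \Box \neg (q \lor p) is false.
    At w7: \Box \neg (q \lor p) is false.
  So \Diamond \Box \neg (q \lor p) is false at w2.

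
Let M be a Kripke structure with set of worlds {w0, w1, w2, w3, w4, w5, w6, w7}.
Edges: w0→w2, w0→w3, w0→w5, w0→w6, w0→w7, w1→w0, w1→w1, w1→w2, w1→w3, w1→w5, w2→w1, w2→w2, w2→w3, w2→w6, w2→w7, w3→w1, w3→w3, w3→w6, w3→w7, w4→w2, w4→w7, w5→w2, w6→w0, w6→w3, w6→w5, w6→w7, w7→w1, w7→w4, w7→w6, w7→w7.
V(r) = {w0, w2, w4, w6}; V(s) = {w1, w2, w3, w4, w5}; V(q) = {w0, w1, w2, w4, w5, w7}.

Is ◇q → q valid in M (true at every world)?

Let φ = ◇q → q. Evaluate φ at each world:
  w0 (successors {w2, w3, w5, w6, w7}): φ is true.
  w1 (successors {w0, w1, w2, w3, w5}): φ is true.
  w2 (successors {w1, w2, w3, w6, w7}): φ is true.
  w3 (successors {w1, w3, w6, w7}): φ is false.
  w4 (successors {w2, w7}): φ is true.
  w5 (successors {w2}): φ is true.
  w6 (successors {w0, w3, w5, w7}): φ is false.
  w7 (successors {w1, w4, w6, w7}): φ is true.
Detail at w3 (counterexample):
  At w3: ◇q is true, q is false, so ◇q → q is false.
    At w3: ◇q requires q at some successor in {w1, w3, w6, w7}.
      q holds at w1, so ◇q is true at w3.

No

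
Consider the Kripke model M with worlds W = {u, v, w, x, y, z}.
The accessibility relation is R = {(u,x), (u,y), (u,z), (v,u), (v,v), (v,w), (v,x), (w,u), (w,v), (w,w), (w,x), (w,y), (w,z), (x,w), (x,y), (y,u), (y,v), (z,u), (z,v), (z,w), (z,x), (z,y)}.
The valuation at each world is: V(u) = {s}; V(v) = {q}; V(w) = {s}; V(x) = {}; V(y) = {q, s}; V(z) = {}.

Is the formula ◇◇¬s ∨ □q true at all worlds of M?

Let φ = ◇◇¬s ∨ □q. Evaluate φ at each world:
  u (successors {x, y, z}): φ is true.
  v (successors {u, v, w, x}): φ is true.
  w (successors {u, v, w, x, y, z}): φ is true.
  x (successors {w, y}): φ is true.
  y (successors {u, v}): φ is true.
  z (successors {u, v, w, x, y}): φ is true.
For instance, at y:
  At y: ◇◇¬s is true, □q is false, so ◇◇¬s ∨ □q is true.
    At y: ◇◇¬s requires ◇¬s at some successor in {u, v}.
      ◇¬s holds at u, so ◇◇¬s is true at y.
    At y: □q requires q at every successor {u, v}.
      q fails at u, so □q is false at y.

Yes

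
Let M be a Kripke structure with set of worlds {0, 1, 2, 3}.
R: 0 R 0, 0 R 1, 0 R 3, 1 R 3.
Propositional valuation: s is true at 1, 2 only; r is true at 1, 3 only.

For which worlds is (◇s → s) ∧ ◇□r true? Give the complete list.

1

Let φ = (◇s → s) ∧ ◇□r. Evaluate φ at each world:
  0 (successors {0, 1, 3}): φ is false.
  1 (successors {3}): φ is true.
  2 (successors ∅): φ is false.
  3 (successors ∅): φ is false.
For instance, at 0:
  At 0: ◇s → s is false, ◇□r is true, so (◇s → s) ∧ ◇□r is false.
    At 0: ◇s is true, s is false, so ◇s → s is false.
      At 0: ◇s requires s at some successor in {0, 1, 3}.
        s holds at 1, so ◇s is true at 0.
    At 0: ◇□r requires □r at some successor in {0, 1, 3}.
      □r holds at 1, so ◇□r is true at 0.
Satisfying worlds: {1}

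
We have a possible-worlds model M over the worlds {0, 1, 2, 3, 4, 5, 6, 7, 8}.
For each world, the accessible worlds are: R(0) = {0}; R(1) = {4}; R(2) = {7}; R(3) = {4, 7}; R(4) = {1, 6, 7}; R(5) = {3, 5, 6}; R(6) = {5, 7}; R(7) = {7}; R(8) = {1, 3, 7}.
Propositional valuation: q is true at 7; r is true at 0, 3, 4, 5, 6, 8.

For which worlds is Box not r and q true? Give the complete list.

Recall that Box ψ holds at a world iff ψ holds at every accessible world, and Dia ψ holds iff ψ holds at some accessible world.
Let φ = Box not r and q. Evaluate φ at each world:
  0 (successors {0}): φ is false.
  1 (successors {4}): φ is false.
  2 (successors {7}): φ is false.
  3 (successors {4, 7}): φ is false.
  4 (successors {1, 6, 7}): φ is false.
  5 (successors {3, 5, 6}): φ is false.
  6 (successors {5, 7}): φ is false.
  7 (successors {7}): φ is true.
  8 (successors {1, 3, 7}): φ is false.
For instance, at 4:
  At 4: Box not r is false, q is false, so Box not r and q is false.
    At 4: Box not r requires not r at every successor {1, 6, 7}.
      not r fails at 6, so Box not r is false at 4.
Satisfying worlds: {7}

7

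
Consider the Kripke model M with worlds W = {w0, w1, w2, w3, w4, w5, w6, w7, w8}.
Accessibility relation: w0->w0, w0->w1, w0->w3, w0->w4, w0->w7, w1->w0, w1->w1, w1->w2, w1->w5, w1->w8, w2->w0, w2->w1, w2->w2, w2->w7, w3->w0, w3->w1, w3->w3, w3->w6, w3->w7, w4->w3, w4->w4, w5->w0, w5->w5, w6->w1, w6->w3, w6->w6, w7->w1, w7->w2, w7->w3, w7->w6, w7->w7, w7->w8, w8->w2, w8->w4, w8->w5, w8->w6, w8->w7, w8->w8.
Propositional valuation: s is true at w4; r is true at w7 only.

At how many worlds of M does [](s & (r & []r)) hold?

0

Let φ = [](s & (r & []r)). Evaluate φ at each world:
  w0 (successors {w0, w1, w3, w4, w7}): φ is false.
  w1 (successors {w0, w1, w2, w5, w8}): φ is false.
  w2 (successors {w0, w1, w2, w7}): φ is false.
  w3 (successors {w0, w1, w3, w6, w7}): φ is false.
  w4 (successors {w3, w4}): φ is false.
  w5 (successors {w0, w5}): φ is false.
  w6 (successors {w1, w3, w6}): φ is false.
  w7 (successors {w1, w2, w3, w6, w7, w8}): φ is false.
  w8 (successors {w2, w4, w5, w6, w7, w8}): φ is false.
For instance, at w4:
  At w4: [](s & (r & []r)) requires s & (r & []r) at every successor {w3, w4}.
    s & (r & []r) fails at w3, so [](s & (r & []r)) is false at w4.
      At w3: s is false, r & []r is false, so s & (r & []r) is false.
Satisfying worlds: none.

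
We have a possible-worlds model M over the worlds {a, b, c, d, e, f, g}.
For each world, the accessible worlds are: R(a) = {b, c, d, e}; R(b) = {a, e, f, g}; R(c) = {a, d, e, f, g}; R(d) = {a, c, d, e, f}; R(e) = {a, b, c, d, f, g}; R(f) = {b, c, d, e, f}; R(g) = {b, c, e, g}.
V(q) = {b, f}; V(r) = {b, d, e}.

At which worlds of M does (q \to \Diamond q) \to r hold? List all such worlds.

b, d, e

Let φ = (q \to \Diamond q) \to r. Evaluate φ at each world:
  a (successors {b, c, d, e}): φ is false.
  b (successors {a, e, f, g}): φ is true.
  c (successors {a, d, e, f, g}): φ is false.
  d (successors {a, c, d, e, f}): φ is true.
  e (successors {a, b, c, d, f, g}): φ is true.
  f (successors {b, c, d, e, f}): φ is false.
  g (successors {b, c, e, g}): φ is false.
For instance, at f:
  At f: q \to \Diamond q is true, r is false, so (q \to \Diamond q) \to r is false.
    At f: q is true, \Diamond q is true, so q \to \Diamond q is true.
      At f: \Diamond q requires q at some successor in {b, c, d, e, f}.
        q holds at b, so \Diamond q is true at f.
Satisfying worlds: {b, d, e}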